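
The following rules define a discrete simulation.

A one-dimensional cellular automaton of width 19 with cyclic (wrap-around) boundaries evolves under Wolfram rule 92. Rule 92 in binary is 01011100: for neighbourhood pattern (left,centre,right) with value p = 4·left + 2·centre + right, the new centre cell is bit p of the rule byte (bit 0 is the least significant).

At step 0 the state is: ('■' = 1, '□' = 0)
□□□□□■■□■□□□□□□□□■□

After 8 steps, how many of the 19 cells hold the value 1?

11

[0] □□□□□■■□■□□□□□□□□■□
[1] □□□□□■■□■■□□□□□□□■■
[2] ■□□□□■■□■■■□□□□□□■■
[3] ■■□□□■■□■□■■□□□□□■□
[4] ■■■□□■■□■□■■■□□□□■□
[5] ■□■■□■■□■□■□■■□□□■□
[6] ■□■■□■■□■□■□■■■□□■□
[7] ■□■■□■■□■□■□■□■■□■□
[8] ■□■■□■■□■□■□■□■■□■□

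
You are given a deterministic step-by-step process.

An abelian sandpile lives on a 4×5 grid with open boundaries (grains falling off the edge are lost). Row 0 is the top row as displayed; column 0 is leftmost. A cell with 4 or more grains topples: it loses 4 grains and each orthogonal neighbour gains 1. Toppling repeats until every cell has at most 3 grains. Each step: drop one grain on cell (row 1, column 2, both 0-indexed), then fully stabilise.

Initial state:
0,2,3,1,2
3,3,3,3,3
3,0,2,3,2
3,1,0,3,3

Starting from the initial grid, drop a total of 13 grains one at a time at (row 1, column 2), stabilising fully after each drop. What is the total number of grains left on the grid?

t=0: 0,2,3,1,2
3,3,3,3,3
3,0,2,3,2
3,1,0,3,3
t=1: 2,0,2,3,3
1,3,0,3,1
1,3,1,3,1
0,2,2,1,1
t=2: 2,0,2,3,3
1,3,1,3,1
1,3,1,3,1
0,2,2,1,1
t=3: 2,0,2,3,3
1,3,2,3,1
1,3,1,3,1
0,2,2,1,1
t=4: 2,0,2,3,3
1,3,3,3,1
1,3,1,3,1
0,2,2,1,1
t=5: 2,2,1,2,0
2,2,0,3,3
2,1,1,1,2
0,3,3,2,1
t=6: 2,2,1,2,0
2,2,1,3,3
2,1,1,1,2
0,3,3,2,1
t=7: 2,2,1,2,0
2,2,2,3,3
2,1,1,1,2
0,3,3,2,1
t=8: 2,2,1,2,0
2,2,3,3,3
2,1,1,1,2
0,3,3,2,1
t=9: 2,2,2,3,1
2,3,1,1,0
2,1,2,2,3
0,3,3,2,1
t=10: 2,2,2,3,1
2,3,2,1,0
2,1,2,2,3
0,3,3,2,1
t=11: 2,2,2,3,1
2,3,3,1,0
2,1,2,2,3
0,3,3,2,1
t=12: 2,3,3,3,1
3,0,1,2,0
2,2,3,2,3
0,3,3,2,1
t=13: 2,3,3,3,1
3,0,2,2,0
2,2,3,2,3
0,3,3,2,1

40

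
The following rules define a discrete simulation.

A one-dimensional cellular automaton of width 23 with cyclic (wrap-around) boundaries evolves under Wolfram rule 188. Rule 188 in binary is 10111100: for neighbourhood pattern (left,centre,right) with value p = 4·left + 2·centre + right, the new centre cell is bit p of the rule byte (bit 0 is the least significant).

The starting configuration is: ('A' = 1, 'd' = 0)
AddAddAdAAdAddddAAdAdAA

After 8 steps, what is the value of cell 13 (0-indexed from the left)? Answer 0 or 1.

1

gen 0: AddAddAdAAdAddddAAdAdAA
gen 1: dAdAAdAAAdAAAdddAdAAAAA
gen 2: AAAAdAAAdAAAdAddAAAAAAd
gen 3: AAAdAAAdAAAdAAAdAAAAAdA
gen 4: AAdAAAdAAAdAAAdAAAAAdAA
gen 5: AdAAAdAAAdAAAdAAAAAdAAA
gen 6: dAAAdAAAdAAAdAAAAAdAAAA
gen 7: AAAdAAAdAAAdAAAAAdAAAAd
gen 8: AAdAAAdAAAdAAAAAdAAAAdA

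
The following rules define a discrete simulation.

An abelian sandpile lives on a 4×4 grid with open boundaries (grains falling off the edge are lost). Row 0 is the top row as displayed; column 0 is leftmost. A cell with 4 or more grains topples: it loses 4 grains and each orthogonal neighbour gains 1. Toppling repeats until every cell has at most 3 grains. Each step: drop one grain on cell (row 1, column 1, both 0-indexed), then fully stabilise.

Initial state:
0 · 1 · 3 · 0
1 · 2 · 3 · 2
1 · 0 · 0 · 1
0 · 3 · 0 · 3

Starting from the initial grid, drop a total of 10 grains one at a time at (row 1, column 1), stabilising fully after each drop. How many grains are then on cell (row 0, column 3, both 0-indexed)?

gen 0: 0 · 1 · 3 · 0
1 · 2 · 3 · 2
1 · 0 · 0 · 1
0 · 3 · 0 · 3
gen 1: 0 · 1 · 3 · 0
1 · 3 · 3 · 2
1 · 0 · 0 · 1
0 · 3 · 0 · 3
gen 2: 0 · 3 · 0 · 1
2 · 1 · 1 · 3
1 · 1 · 1 · 1
0 · 3 · 0 · 3
gen 3: 0 · 3 · 0 · 1
2 · 2 · 1 · 3
1 · 1 · 1 · 1
0 · 3 · 0 · 3
gen 4: 0 · 3 · 0 · 1
2 · 3 · 1 · 3
1 · 1 · 1 · 1
0 · 3 · 0 · 3
gen 5: 1 · 0 · 1 · 1
3 · 1 · 2 · 3
1 · 2 · 1 · 1
0 · 3 · 0 · 3
gen 6: 1 · 0 · 1 · 1
3 · 2 · 2 · 3
1 · 2 · 1 · 1
0 · 3 · 0 · 3
gen 7: 1 · 0 · 1 · 1
3 · 3 · 2 · 3
1 · 2 · 1 · 1
0 · 3 · 0 · 3
gen 8: 2 · 1 · 1 · 1
0 · 1 · 3 · 3
2 · 3 · 1 · 1
0 · 3 · 0 · 3
gen 9: 2 · 1 · 1 · 1
0 · 2 · 3 · 3
2 · 3 · 1 · 1
0 · 3 · 0 · 3
gen 10: 2 · 1 · 1 · 1
0 · 3 · 3 · 3
2 · 3 · 1 · 1
0 · 3 · 0 · 3

1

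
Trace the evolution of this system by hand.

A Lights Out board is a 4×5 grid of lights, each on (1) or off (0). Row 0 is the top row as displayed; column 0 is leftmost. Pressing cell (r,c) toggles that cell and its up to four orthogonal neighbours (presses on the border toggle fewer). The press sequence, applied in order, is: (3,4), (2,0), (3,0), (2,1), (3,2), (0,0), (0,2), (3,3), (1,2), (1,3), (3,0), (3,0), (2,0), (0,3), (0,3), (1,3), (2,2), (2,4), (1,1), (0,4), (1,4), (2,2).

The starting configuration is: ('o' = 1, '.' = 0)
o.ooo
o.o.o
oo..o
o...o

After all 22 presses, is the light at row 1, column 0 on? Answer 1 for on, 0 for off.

0) o.ooo
o.o.o
oo..o
o...o
1) o.ooo
o.o.o
oo...
o..o.
2) o.ooo
..o.o
.....
...o.
3) o.ooo
..o.o
o....
oo.o.
4) o.ooo
.oo.o
.oo..
o..o.
5) o.ooo
.oo.o
.o...
ooo..
6) .oooo
ooo.o
.o...
ooo..
7) ....o
oo..o
.o...
ooo..
8) ....o
oo..o
.o.o.
oo.oo
9) ..o.o
o.ooo
.ooo.
oo.oo
10) ..ooo
o....
.oo..
oo.oo
11) ..ooo
o....
ooo..
...oo
12) ..ooo
o....
.oo..
oo.oo
13) ..ooo
.....
o.o..
.o.oo
14) .....
...o.
o.o..
.o.oo
15) ..ooo
.....
o.o..
.o.oo
16) ..o.o
..ooo
o.oo.
.o.oo
17) ..o.o
...oo
oo...
.oooo
18) ..o.o
...o.
oo.oo
.ooo.
19) .oo.o
oooo.
o..oo
.ooo.
20) .ooo.
ooooo
o..oo
.ooo.
21) .oooo
ooo..
o..o.
.ooo.
22) .oooo
oo...
ooo..
.o.o.

1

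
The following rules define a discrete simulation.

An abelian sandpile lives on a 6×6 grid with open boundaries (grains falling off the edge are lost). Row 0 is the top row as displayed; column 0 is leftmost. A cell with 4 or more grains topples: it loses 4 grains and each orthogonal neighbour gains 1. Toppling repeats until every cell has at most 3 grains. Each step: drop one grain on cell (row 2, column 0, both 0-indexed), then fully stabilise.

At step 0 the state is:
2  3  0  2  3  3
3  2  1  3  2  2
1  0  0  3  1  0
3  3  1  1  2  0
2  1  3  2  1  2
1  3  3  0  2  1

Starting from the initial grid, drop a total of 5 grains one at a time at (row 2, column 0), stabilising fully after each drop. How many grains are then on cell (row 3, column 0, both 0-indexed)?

0) 2  3  0  2  3  3
3  2  1  3  2  2
1  0  0  3  1  0
3  3  1  1  2  0
2  1  3  2  1  2
1  3  3  0  2  1
1) 2  3  0  2  3  3
3  2  1  3  2  2
2  0  0  3  1  0
3  3  1  1  2  0
2  1  3  2  1  2
1  3  3  0  2  1
2) 2  3  0  2  3  3
3  2  1  3  2  2
3  0  0  3  1  0
3  3  1  1  2  0
2  1  3  2  1  2
1  3  3  0  2  1
3) 3  3  0  2  3  3
0  3  1  3  2  2
2  2  0  3  1  0
1  0  2  1  2  0
3  2  3  2  1  2
1  3  3  0  2  1
4) 3  3  0  2  3  3
0  3  1  3  2  2
3  2  0  3  1  0
1  0  2  1  2  0
3  2  3  2  1  2
1  3  3  0  2  1
5) 3  3  0  2  3  3
1  3  1  3  2  2
0  3  0  3  1  0
2  0  2  1  2  0
3  2  3  2  1  2
1  3  3  0  2  1

2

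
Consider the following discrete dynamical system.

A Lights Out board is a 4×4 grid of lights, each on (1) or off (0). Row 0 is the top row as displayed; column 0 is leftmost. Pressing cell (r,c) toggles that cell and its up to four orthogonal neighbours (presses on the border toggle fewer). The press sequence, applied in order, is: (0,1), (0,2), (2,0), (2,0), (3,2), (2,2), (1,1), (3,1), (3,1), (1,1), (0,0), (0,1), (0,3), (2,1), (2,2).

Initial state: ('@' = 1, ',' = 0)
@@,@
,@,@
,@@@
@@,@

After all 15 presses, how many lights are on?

[0] @@,@
,@,@
,@@@
@@,@
[1] ,,@@
,,,@
,@@@
@@,@
[2] ,@,,
,,@@
,@@@
@@,@
[3] ,@,,
@,@@
@,@@
,@,@
[4] ,@,,
,,@@
,@@@
@@,@
[5] ,@,,
,,@@
,@,@
@,@,
[6] ,@,,
,,,@
,,@,
@,,,
[7] ,,,,
@@@@
,@@,
@,,,
[8] ,,,,
@@@@
,,@,
,@@,
[9] ,,,,
@@@@
,@@,
@,,,
[10] ,@,,
,,,@
,,@,
@,,,
[11] @,,,
@,,@
,,@,
@,,,
[12] ,@@,
@@,@
,,@,
@,,,
[13] ,@,@
@@,,
,,@,
@,,,
[14] ,@,@
@,,,
@@,,
@@,,
[15] ,@,@
@,@,
@,@@
@@@,

10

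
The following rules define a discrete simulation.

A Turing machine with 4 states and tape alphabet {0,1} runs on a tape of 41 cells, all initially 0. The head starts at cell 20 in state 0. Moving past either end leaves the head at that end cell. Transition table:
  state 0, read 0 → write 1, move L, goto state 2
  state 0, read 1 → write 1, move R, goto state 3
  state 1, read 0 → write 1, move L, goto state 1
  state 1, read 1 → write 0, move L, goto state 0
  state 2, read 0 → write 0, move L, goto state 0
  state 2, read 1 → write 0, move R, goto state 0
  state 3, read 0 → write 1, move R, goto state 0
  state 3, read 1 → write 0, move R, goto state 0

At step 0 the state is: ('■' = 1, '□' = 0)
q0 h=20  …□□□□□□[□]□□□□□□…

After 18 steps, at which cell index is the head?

2

[0] q0 h=20  …□□□□□□[□]□□□□□□…
[1] q2 h=19  …□□□□□□[□]■□□□□□…
[2] q0 h=18  …□□□□□□[□]□■□□□□…
[3] q2 h=17  …□□□□□□[□]■□■□□□…
[4] q0 h=16  …□□□□□□[□]□■□■□□…
[5] q2 h=15  …□□□□□□[□]■□■□■□…
[6] q0 h=14  …□□□□□□[□]□■□■□■…
[7] q2 h=13  …□□□□□□[□]■□■□■□…
[8] q0 h=12  …□□□□□□[□]□■□■□■…
[9] q2 h=11  …□□□□□□[□]■□■□■□…
[10] q0 h=10  …□□□□□□[□]□■□■□■…
[11] q2 h= 9  …□□□□□□[□]■□■□■□…
[12] q0 h= 8  …□□□□□□[□]□■□■□■…
[13] q2 h= 7  …□□□□□□[□]■□■□■□…
[14] q0 h= 6  |□□□□□□[□]□■□■□■…
[15] q2 h= 5  |□□□□□[□]■□■□■□…
[16] q0 h= 4  |□□□□[□]□■□■□■…
[17] q2 h= 3  |□□□[□]■□■□■□…
[18] q0 h= 2  |□□[□]□■□■□■…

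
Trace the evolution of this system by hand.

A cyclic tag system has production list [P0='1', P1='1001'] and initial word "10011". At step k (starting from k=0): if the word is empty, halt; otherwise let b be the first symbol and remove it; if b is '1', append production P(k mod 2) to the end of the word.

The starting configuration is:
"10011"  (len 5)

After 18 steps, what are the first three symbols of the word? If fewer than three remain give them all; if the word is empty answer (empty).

011

gen 0: "10011"  (len 5)
gen 1: "00111"  (len 5)
gen 2: "0111"  (len 4)
gen 3: "111"  (len 3)
gen 4: "111001"  (len 6)
gen 5: "110011"  (len 6)
gen 6: "100111001"  (len 9)
gen 7: "001110011"  (len 9)
gen 8: "01110011"  (len 8)
gen 9: "1110011"  (len 7)
gen 10: "1100111001"  (len 10)
gen 11: "1001110011"  (len 10)
gen 12: "0011100111001"  (len 13)
gen 13: "011100111001"  (len 12)
gen 14: "11100111001"  (len 11)
gen 15: "11001110011"  (len 11)
gen 16: "10011100111001"  (len 14)
gen 17: "00111001110011"  (len 14)
gen 18: "0111001110011"  (len 13)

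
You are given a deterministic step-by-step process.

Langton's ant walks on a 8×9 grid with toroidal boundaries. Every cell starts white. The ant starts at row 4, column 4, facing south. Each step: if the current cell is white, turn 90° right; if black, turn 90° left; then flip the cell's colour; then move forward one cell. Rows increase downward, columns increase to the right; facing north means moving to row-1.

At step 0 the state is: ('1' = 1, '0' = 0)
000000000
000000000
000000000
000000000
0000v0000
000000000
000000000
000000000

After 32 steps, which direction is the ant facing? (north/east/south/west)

0) 000000000
000000000
000000000
000000000
0000v0000
000000000
000000000
000000000
1) 000000000
000000000
000000000
000000000
000<10000
000000000
000000000
000000000
2) 000000000
000000000
000000000
000^00000
000110000
000000000
000000000
000000000
3) 000000000
000000000
000000000
0001>0000
000110000
000000000
000000000
000000000
4) 000000000
000000000
000000000
000110000
0001v0000
000000000
000000000
000000000
5) 000000000
000000000
000000000
000110000
00010>000
000000000
000000000
000000000
6) 000000000
000000000
000000000
000110000
000101000
00000v000
000000000
000000000
7) 000000000
000000000
000000000
000110000
000101000
0000<1000
000000000
000000000
8) 000000000
000000000
000000000
000110000
0001^1000
000011000
000000000
000000000
9) 000000000
000000000
000000000
000110000
00011>000
000011000
000000000
000000000
10) 000000000
000000000
000000000
00011^000
000110000
000011000
000000000
000000000
11) 000000000
000000000
000000000
000111>00
000110000
000011000
000000000
000000000
12) 000000000
000000000
000000000
000111100
000110v00
000011000
000000000
000000000
13) 000000000
000000000
000000000
000111100
00011<100
000011000
000000000
000000000
14) 000000000
000000000
000000000
00011^100
000111100
000011000
000000000
000000000
15) 000000000
000000000
000000000
0001<0100
000111100
000011000
000000000
000000000
16) 000000000
000000000
000000000
000100100
0001v1100
000011000
000000000
000000000
17) 000000000
000000000
000000000
000100100
00010>100
000011000
000000000
000000000
18) 000000000
000000000
000000000
00010^100
000100100
000011000
000000000
000000000
19) 000000000
000000000
000000000
000101>00
000100100
000011000
000000000
000000000
20) 000000000
000000000
000000^00
000101000
000100100
000011000
000000000
000000000
21) 000000000
000000000
0000001>0
000101000
000100100
000011000
000000000
000000000
22) 000000000
000000000
000000110
0001010v0
000100100
000011000
000000000
000000000
23) 000000000
000000000
000000110
000101<10
000100100
000011000
000000000
000000000
24) 000000000
000000000
000000^10
000101110
000100100
000011000
000000000
000000000
25) 000000000
000000000
00000<010
000101110
000100100
000011000
000000000
000000000
26) 000000000
00000^000
000001010
000101110
000100100
000011000
000000000
000000000
27) 000000000
000001>00
000001010
000101110
000100100
000011000
000000000
000000000
28) 000000000
000001100
000001v10
000101110
000100100
000011000
000000000
000000000
29) 000000000
000001100
00000<110
000101110
000100100
000011000
000000000
000000000
30) 000000000
000001100
000000110
00010v110
000100100
000011000
000000000
000000000
31) 000000000
000001100
000000110
000100>10
000100100
000011000
000000000
000000000
32) 000000000
000001100
000000^10
000100010
000100100
000011000
000000000
000000000

north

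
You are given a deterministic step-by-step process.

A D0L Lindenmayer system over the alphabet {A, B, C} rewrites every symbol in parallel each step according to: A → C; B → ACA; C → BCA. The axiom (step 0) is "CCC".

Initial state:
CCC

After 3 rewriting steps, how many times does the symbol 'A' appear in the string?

step 0: CCC
step 1: BCABCABCA
step 2: ACABCACACABCACACABCAC
step 3: CBCACACABCACBCACBCACACABCACBCACBCACACABCACBCA

15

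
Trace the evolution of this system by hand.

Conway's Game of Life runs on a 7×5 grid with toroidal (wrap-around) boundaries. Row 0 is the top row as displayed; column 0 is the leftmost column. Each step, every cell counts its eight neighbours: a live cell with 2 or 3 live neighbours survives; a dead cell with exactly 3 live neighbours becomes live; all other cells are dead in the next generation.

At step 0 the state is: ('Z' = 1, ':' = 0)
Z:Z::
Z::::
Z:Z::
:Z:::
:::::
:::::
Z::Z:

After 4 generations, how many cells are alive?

9

t=0: Z:Z::
Z::::
Z:Z::
:Z:::
:::::
:::::
Z::Z:
t=1: Z::::
Z:::Z
Z::::
:Z:::
:::::
:::::
:Z::Z
t=2: :Z:::
ZZ::Z
ZZ::Z
:::::
:::::
:::::
Z::::
t=3: :Z::Z
::Z:Z
:Z::Z
Z::::
:::::
:::::
:::::
t=4: Z::Z:
:ZZ:Z
:Z:ZZ
Z::::
:::::
:::::
:::::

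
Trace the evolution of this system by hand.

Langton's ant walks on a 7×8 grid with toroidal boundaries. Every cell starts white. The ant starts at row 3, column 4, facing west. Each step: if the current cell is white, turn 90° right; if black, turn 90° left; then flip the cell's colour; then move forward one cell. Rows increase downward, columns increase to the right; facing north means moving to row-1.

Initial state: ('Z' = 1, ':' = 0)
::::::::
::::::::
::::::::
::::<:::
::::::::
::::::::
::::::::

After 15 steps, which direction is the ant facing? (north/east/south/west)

[0] ::::::::
::::::::
::::::::
::::<:::
::::::::
::::::::
::::::::
[1] ::::::::
::::::::
::::^:::
::::Z:::
::::::::
::::::::
::::::::
[2] ::::::::
::::::::
::::Z>::
::::Z:::
::::::::
::::::::
::::::::
[3] ::::::::
::::::::
::::ZZ::
::::Zv::
::::::::
::::::::
::::::::
[4] ::::::::
::::::::
::::ZZ::
::::<Z::
::::::::
::::::::
::::::::
[5] ::::::::
::::::::
::::ZZ::
:::::Z::
::::v:::
::::::::
::::::::
[6] ::::::::
::::::::
::::ZZ::
:::::Z::
:::<Z:::
::::::::
::::::::
[7] ::::::::
::::::::
::::ZZ::
:::^:Z::
:::ZZ:::
::::::::
::::::::
[8] ::::::::
::::::::
::::ZZ::
:::Z>Z::
:::ZZ:::
::::::::
::::::::
[9] ::::::::
::::::::
::::ZZ::
:::ZZZ::
:::Zv:::
::::::::
::::::::
[10] ::::::::
::::::::
::::ZZ::
:::ZZZ::
:::Z:>::
::::::::
::::::::
[11] ::::::::
::::::::
::::ZZ::
:::ZZZ::
:::Z:Z::
:::::v::
::::::::
[12] ::::::::
::::::::
::::ZZ::
:::ZZZ::
:::Z:Z::
::::<Z::
::::::::
[13] ::::::::
::::::::
::::ZZ::
:::ZZZ::
:::Z^Z::
::::ZZ::
::::::::
[14] ::::::::
::::::::
::::ZZ::
:::ZZZ::
:::ZZ>::
::::ZZ::
::::::::
[15] ::::::::
::::::::
::::ZZ::
:::ZZ^::
:::ZZ:::
::::ZZ::
::::::::

north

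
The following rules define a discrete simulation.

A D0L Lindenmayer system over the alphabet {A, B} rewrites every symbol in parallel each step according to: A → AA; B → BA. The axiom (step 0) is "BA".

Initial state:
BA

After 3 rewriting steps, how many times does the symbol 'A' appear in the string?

t=0: BA
t=1: BAAA
t=2: BAAAAAAA
t=3: BAAAAAAAAAAAAAAA

15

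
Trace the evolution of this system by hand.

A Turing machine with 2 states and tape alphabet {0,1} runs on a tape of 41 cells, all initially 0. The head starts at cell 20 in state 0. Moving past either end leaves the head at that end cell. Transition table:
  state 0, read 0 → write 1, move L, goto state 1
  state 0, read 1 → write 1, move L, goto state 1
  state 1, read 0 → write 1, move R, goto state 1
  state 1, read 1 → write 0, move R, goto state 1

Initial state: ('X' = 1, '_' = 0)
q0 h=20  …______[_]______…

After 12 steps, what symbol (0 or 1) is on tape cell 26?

1

[0] q0 h=20  …______[_]______…
[1] q1 h=19  …______[_]X_____…
[2] q1 h=20  …_____X[X]______…
[3] q1 h=21  …____X_[_]______…
[4] q1 h=22  …___X_X[_]______…
[5] q1 h=23  …__X_XX[_]______…
[6] q1 h=24  …_X_XXX[_]______…
[7] q1 h=25  …X_XXXX[_]______…
[8] q1 h=26  …_XXXXX[_]______…
[9] q1 h=27  …XXXXXX[_]______…
[10] q1 h=28  …XXXXXX[_]______…
[11] q1 h=29  …XXXXXX[_]______…
[12] q1 h=30  …XXXXXX[_]______…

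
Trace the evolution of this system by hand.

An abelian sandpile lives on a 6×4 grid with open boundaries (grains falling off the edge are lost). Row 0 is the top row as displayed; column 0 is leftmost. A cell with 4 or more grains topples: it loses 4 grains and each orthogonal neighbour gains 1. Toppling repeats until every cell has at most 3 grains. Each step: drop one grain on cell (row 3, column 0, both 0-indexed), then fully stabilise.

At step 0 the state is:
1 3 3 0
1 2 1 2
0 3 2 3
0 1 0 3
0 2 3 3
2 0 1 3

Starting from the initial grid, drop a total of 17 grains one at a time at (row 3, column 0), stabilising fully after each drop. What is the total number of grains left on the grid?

44

[0] 1 3 3 0
1 2 1 2
0 3 2 3
0 1 0 3
0 2 3 3
2 0 1 3
[1] 1 3 3 0
1 2 1 2
0 3 2 3
1 1 0 3
0 2 3 3
2 0 1 3
[2] 1 3 3 0
1 2 1 2
0 3 2 3
2 1 0 3
0 2 3 3
2 0 1 3
[3] 1 3 3 0
1 2 1 2
0 3 2 3
3 1 0 3
0 2 3 3
2 0 1 3
[4] 1 3 3 0
1 2 1 2
1 3 2 3
0 2 0 3
1 2 3 3
2 0 1 3
[5] 1 3 3 0
1 2 1 2
1 3 2 3
1 2 0 3
1 2 3 3
2 0 1 3
[6] 1 3 3 0
1 2 1 2
1 3 2 3
2 2 0 3
1 2 3 3
2 0 1 3
[7] 1 3 3 0
1 2 1 2
1 3 2 3
3 2 0 3
1 2 3 3
2 0 1 3
[8] 1 3 3 0
1 2 1 2
2 3 2 3
0 3 0 3
2 2 3 3
2 0 1 3
[9] 1 3 3 0
1 2 1 2
2 3 2 3
1 3 0 3
2 2 3 3
2 0 1 3
[10] 1 3 3 0
1 2 1 2
2 3 2 3
2 3 0 3
2 2 3 3
2 0 1 3
[11] 1 3 3 0
1 2 1 2
2 3 2 3
3 3 0 3
2 2 3 3
2 0 1 3
[12] 1 3 3 0
2 3 1 2
0 1 3 3
2 1 1 3
3 3 3 3
2 0 1 3
[13] 1 3 3 0
2 3 1 2
0 1 3 3
3 1 1 3
3 3 3 3
2 0 1 3
[14] 1 3 3 0
2 3 2 3
1 3 1 1
2 0 1 2
1 2 2 2
3 1 3 0
[15] 1 3 3 0
2 3 2 3
1 3 1 1
3 0 1 2
1 2 2 2
3 1 3 0
[16] 1 3 3 0
2 3 2 3
2 3 1 1
0 1 1 2
2 2 2 2
3 1 3 0
[17] 1 3 3 0
2 3 2 3
2 3 1 1
1 1 1 2
2 2 2 2
3 1 3 0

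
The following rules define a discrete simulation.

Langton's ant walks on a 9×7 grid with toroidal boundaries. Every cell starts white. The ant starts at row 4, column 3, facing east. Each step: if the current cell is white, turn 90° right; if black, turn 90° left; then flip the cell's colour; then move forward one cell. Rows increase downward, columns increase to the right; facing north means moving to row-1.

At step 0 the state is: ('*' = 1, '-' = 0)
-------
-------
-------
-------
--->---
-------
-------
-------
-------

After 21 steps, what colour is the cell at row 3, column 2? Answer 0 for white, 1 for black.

1

step 0: -------
-------
-------
-------
--->---
-------
-------
-------
-------
step 1: -------
-------
-------
-------
---*---
---v---
-------
-------
-------
step 2: -------
-------
-------
-------
---*---
--<*---
-------
-------
-------
step 3: -------
-------
-------
-------
--^*---
--**---
-------
-------
-------
step 4: -------
-------
-------
-------
--*>---
--**---
-------
-------
-------
step 5: -------
-------
-------
---^---
--*----
--**---
-------
-------
-------
step 6: -------
-------
-------
---*>--
--*----
--**---
-------
-------
-------
step 7: -------
-------
-------
---**--
--*-v--
--**---
-------
-------
-------
step 8: -------
-------
-------
---**--
--*<*--
--**---
-------
-------
-------
step 9: -------
-------
-------
---^*--
--***--
--**---
-------
-------
-------
step 10: -------
-------
-------
--<-*--
--***--
--**---
-------
-------
-------
step 11: -------
-------
--^----
--*-*--
--***--
--**---
-------
-------
-------
step 12: -------
-------
--*>---
--*-*--
--***--
--**---
-------
-------
-------
step 13: -------
-------
--**---
--*v*--
--***--
--**---
-------
-------
-------
step 14: -------
-------
--**---
--<**--
--***--
--**---
-------
-------
-------
step 15: -------
-------
--**---
---**--
--v**--
--**---
-------
-------
-------
step 16: -------
-------
--**---
---**--
--->*--
--**---
-------
-------
-------
step 17: -------
-------
--**---
---^*--
----*--
--**---
-------
-------
-------
step 18: -------
-------
--**---
--<-*--
----*--
--**---
-------
-------
-------
step 19: -------
-------
--^*---
--*-*--
----*--
--**---
-------
-------
-------
step 20: -------
-------
-<-*---
--*-*--
----*--
--**---
-------
-------
-------
step 21: -------
-^-----
-*-*---
--*-*--
----*--
--**---
-------
-------
-------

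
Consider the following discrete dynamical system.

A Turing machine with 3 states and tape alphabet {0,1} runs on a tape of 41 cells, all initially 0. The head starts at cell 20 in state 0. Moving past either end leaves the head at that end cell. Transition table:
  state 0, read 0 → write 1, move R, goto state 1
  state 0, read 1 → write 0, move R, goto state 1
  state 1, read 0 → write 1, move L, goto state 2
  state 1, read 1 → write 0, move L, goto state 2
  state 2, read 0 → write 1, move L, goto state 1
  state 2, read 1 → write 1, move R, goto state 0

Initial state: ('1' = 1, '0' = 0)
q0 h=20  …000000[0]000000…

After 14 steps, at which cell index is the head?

step 0: q0 h=20  …000000[0]000000…
step 1: q1 h=21  …000001[0]000000…
step 2: q2 h=20  …000000[1]100000…
step 3: q0 h=21  …000001[1]000000…
step 4: q1 h=22  …000010[0]000000…
step 5: q2 h=21  …000001[0]100000…
step 6: q1 h=20  …000000[1]110000…
step 7: q2 h=19  …000000[0]011000…
step 8: q1 h=18  …000000[0]101100…
step 9: q2 h=17  …000000[0]110110…
step 10: q1 h=16  …000000[0]111011…
step 11: q2 h=15  …000000[0]111101…
step 12: q1 h=14  …000000[0]111110…
step 13: q2 h=13  …000000[0]111111…
step 14: q1 h=12  …000000[0]111111…

12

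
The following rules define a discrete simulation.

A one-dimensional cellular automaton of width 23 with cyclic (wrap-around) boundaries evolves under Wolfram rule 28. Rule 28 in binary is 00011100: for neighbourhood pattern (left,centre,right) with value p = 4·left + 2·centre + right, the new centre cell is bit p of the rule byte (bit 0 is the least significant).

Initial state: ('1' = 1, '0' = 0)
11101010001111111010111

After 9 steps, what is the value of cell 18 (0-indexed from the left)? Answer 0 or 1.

0) 11101010001111111010111
1) 00001011001000000010100
2) 00001010101100000010110
3) 00001010101010000010101
4) 10001010101011000010101
5) 01001010101010100010101
6) 01101010101010110010101
7) 01001010101010101010101
8) 01101010101010101010101
9) 01001010101010101010101

1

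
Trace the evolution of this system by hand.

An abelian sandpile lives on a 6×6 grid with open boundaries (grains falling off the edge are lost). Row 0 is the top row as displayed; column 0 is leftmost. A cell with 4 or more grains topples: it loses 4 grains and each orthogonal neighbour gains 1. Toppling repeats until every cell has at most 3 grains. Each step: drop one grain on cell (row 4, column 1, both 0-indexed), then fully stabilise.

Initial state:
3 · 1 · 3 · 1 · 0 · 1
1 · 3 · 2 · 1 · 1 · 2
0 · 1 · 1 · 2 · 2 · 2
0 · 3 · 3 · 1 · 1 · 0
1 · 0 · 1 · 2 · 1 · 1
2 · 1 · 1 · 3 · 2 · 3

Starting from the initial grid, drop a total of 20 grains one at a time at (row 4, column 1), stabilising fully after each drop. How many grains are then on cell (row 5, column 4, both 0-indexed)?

3

0) 3 · 1 · 3 · 1 · 0 · 1
1 · 3 · 2 · 1 · 1 · 2
0 · 1 · 1 · 2 · 2 · 2
0 · 3 · 3 · 1 · 1 · 0
1 · 0 · 1 · 2 · 1 · 1
2 · 1 · 1 · 3 · 2 · 3
1) 3 · 1 · 3 · 1 · 0 · 1
1 · 3 · 2 · 1 · 1 · 2
0 · 1 · 1 · 2 · 2 · 2
0 · 3 · 3 · 1 · 1 · 0
1 · 1 · 1 · 2 · 1 · 1
2 · 1 · 1 · 3 · 2 · 3
2) 3 · 1 · 3 · 1 · 0 · 1
1 · 3 · 2 · 1 · 1 · 2
0 · 1 · 1 · 2 · 2 · 2
0 · 3 · 3 · 1 · 1 · 0
1 · 2 · 1 · 2 · 1 · 1
2 · 1 · 1 · 3 · 2 · 3
3) 3 · 1 · 3 · 1 · 0 · 1
1 · 3 · 2 · 1 · 1 · 2
0 · 1 · 1 · 2 · 2 · 2
0 · 3 · 3 · 1 · 1 · 0
1 · 3 · 1 · 2 · 1 · 1
2 · 1 · 1 · 3 · 2 · 3
4) 3 · 1 · 3 · 1 · 0 · 1
1 · 3 · 2 · 1 · 1 · 2
0 · 2 · 2 · 2 · 2 · 2
1 · 1 · 0 · 2 · 1 · 0
2 · 1 · 3 · 2 · 1 · 1
2 · 2 · 1 · 3 · 2 · 3
5) 3 · 1 · 3 · 1 · 0 · 1
1 · 3 · 2 · 1 · 1 · 2
0 · 2 · 2 · 2 · 2 · 2
1 · 1 · 0 · 2 · 1 · 0
2 · 2 · 3 · 2 · 1 · 1
2 · 2 · 1 · 3 · 2 · 3
6) 3 · 1 · 3 · 1 · 0 · 1
1 · 3 · 2 · 1 · 1 · 2
0 · 2 · 2 · 2 · 2 · 2
1 · 1 · 0 · 2 · 1 · 0
2 · 3 · 3 · 2 · 1 · 1
2 · 2 · 1 · 3 · 2 · 3
7) 3 · 1 · 3 · 1 · 0 · 1
1 · 3 · 2 · 1 · 1 · 2
0 · 2 · 2 · 2 · 2 · 2
1 · 2 · 1 · 2 · 1 · 0
3 · 1 · 0 · 3 · 1 · 1
2 · 3 · 2 · 3 · 2 · 3
8) 3 · 1 · 3 · 1 · 0 · 1
1 · 3 · 2 · 1 · 1 · 2
0 · 2 · 2 · 2 · 2 · 2
1 · 2 · 1 · 2 · 1 · 0
3 · 2 · 0 · 3 · 1 · 1
2 · 3 · 2 · 3 · 2 · 3
9) 3 · 1 · 3 · 1 · 0 · 1
1 · 3 · 2 · 1 · 1 · 2
0 · 2 · 2 · 2 · 2 · 2
1 · 2 · 1 · 2 · 1 · 0
3 · 3 · 0 · 3 · 1 · 1
2 · 3 · 2 · 3 · 2 · 3
10) 3 · 1 · 3 · 1 · 0 · 1
1 · 3 · 2 · 1 · 1 · 2
0 · 2 · 2 · 2 · 2 · 2
2 · 3 · 1 · 2 · 1 · 0
1 · 2 · 1 · 3 · 1 · 1
0 · 1 · 3 · 3 · 2 · 3
11) 3 · 1 · 3 · 1 · 0 · 1
1 · 3 · 2 · 1 · 1 · 2
0 · 2 · 2 · 2 · 2 · 2
2 · 3 · 1 · 2 · 1 · 0
1 · 3 · 1 · 3 · 1 · 1
0 · 1 · 3 · 3 · 2 · 3
12) 3 · 1 · 3 · 1 · 0 · 1
1 · 3 · 2 · 1 · 1 · 2
0 · 3 · 2 · 2 · 2 · 2
3 · 0 · 2 · 2 · 1 · 0
2 · 1 · 2 · 3 · 1 · 1
0 · 2 · 3 · 3 · 2 · 3
13) 3 · 1 · 3 · 1 · 0 · 1
1 · 3 · 2 · 1 · 1 · 2
0 · 3 · 2 · 2 · 2 · 2
3 · 0 · 2 · 2 · 1 · 0
2 · 2 · 2 · 3 · 1 · 1
0 · 2 · 3 · 3 · 2 · 3
14) 3 · 1 · 3 · 1 · 0 · 1
1 · 3 · 2 · 1 · 1 · 2
0 · 3 · 2 · 2 · 2 · 2
3 · 0 · 2 · 2 · 1 · 0
2 · 3 · 2 · 3 · 1 · 1
0 · 2 · 3 · 3 · 2 · 3
15) 3 · 1 · 3 · 1 · 0 · 1
1 · 3 · 2 · 1 · 1 · 2
0 · 3 · 2 · 2 · 2 · 2
3 · 1 · 2 · 2 · 1 · 0
3 · 0 · 3 · 3 · 1 · 1
0 · 3 · 3 · 3 · 2 · 3
16) 3 · 1 · 3 · 1 · 0 · 1
1 · 3 · 2 · 1 · 1 · 2
0 · 3 · 2 · 2 · 2 · 2
3 · 1 · 2 · 2 · 1 · 0
3 · 1 · 3 · 3 · 1 · 1
0 · 3 · 3 · 3 · 2 · 3
17) 3 · 1 · 3 · 1 · 0 · 1
1 · 3 · 2 · 1 · 1 · 2
0 · 3 · 2 · 2 · 2 · 2
3 · 1 · 2 · 2 · 1 · 0
3 · 2 · 3 · 3 · 1 · 1
0 · 3 · 3 · 3 · 2 · 3
18) 3 · 1 · 3 · 1 · 0 · 1
1 · 3 · 2 · 1 · 1 · 2
0 · 3 · 2 · 2 · 2 · 2
3 · 1 · 2 · 2 · 1 · 0
3 · 3 · 3 · 3 · 1 · 1
0 · 3 · 3 · 3 · 2 · 3
19) 3 · 1 · 3 · 1 · 0 · 1
1 · 3 · 2 · 1 · 1 · 2
1 · 3 · 2 · 2 · 2 · 2
0 · 3 · 3 · 3 · 1 · 0
1 · 3 · 2 · 1 · 2 · 1
2 · 1 · 2 · 1 · 3 · 3
20) 3 · 3 · 0 · 2 · 0 · 1
2 · 1 · 1 · 3 · 1 · 2
2 · 2 · 2 · 0 · 3 · 2
1 · 2 · 3 · 1 · 2 · 0
2 · 2 · 0 · 3 · 2 · 1
2 · 2 · 3 · 1 · 3 · 3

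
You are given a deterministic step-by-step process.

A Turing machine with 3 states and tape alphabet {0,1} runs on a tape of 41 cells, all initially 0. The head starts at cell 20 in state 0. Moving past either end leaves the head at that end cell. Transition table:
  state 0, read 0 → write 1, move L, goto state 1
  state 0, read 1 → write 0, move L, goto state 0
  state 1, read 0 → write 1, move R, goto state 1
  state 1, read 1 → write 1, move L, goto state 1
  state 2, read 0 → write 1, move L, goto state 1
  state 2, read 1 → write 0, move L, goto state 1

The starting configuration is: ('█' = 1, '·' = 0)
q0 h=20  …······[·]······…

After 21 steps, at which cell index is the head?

gen 0: q0 h=20  …······[·]······…
gen 1: q1 h=19  …······[·]█·····…
gen 2: q1 h=20  …·····█[█]······…
gen 3: q1 h=19  …······[█]█·····…
gen 4: q1 h=18  …······[·]██····…
gen 5: q1 h=19  …·····█[█]█·····…
gen 6: q1 h=18  …······[█]██····…
gen 7: q1 h=17  …······[·]███···…
gen 8: q1 h=18  …·····█[█]██····…
gen 9: q1 h=17  …······[█]███···…
gen 10: q1 h=16  …······[·]████··…
gen 11: q1 h=17  …·····█[█]███···…
gen 12: q1 h=16  …······[█]████··…
gen 13: q1 h=15  …······[·]█████·…
gen 14: q1 h=16  …·····█[█]████··…
gen 15: q1 h=15  …······[█]█████·…
gen 16: q1 h=14  …······[·]██████…
gen 17: q1 h=15  …·····█[█]█████·…
gen 18: q1 h=14  …······[█]██████…
gen 19: q1 h=13  …······[·]██████…
gen 20: q1 h=14  …·····█[█]██████…
gen 21: q1 h=13  …······[█]██████…

13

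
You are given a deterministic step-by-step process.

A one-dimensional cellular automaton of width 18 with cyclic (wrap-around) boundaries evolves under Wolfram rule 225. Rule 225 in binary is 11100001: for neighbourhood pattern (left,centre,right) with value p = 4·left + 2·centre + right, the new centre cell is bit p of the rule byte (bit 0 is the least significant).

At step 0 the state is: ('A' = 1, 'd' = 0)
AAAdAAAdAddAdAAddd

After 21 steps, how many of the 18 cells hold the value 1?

9

0) AAAdAAAdAddAdAAddd
1) dAAAdAAAddddAdAdAd
2) ddAAAdAAdAAddAdAdd
3) AddAAAdAAdAdddAddA
4) AdddAAAdAAddAddddd
5) ddAddAAAdAddddAAAd
6) AdddddAAAddAAddAAd
7) ddAAAddAAdddAdddAA
8) dddAAdddAdAdddAddA
9) dAddAdAddAddAddddd
10) dddddAddddddddAAAA
11) dAAAdddAAAAAAddAAA
12) AdAAdAddAAAAAdddAA
13) AAdAAddddAAAAdAddA
14) AAAdAdAAddAAAAdddd
15) dAAAdAdAdddAAAdAAd
16) ddAAAdAddAddAAAdAd
17) AddAAAdddddddAAAdd
18) ddddAAdAAAAAddAAdd
19) AAAddAAdAAAAdddAdA
20) AAAdddAAdAAAdAddAd
21) dAAdAddAAdAAAddddA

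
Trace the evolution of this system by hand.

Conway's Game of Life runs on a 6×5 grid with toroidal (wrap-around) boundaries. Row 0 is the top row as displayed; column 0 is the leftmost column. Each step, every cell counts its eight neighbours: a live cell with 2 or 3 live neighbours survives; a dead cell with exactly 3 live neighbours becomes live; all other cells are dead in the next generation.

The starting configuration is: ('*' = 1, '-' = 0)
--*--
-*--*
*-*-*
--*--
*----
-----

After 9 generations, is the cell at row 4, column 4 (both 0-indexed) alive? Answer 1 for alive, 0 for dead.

0

t=0: --*--
-*--*
*-*-*
--*--
*----
-----
t=1: -----
-**-*
*-*-*
*--**
-----
-----
t=2: -----
-**-*
--*--
**-*-
----*
-----
t=3: -----
-***-
----*
*****
*---*
-----
t=4: --*--
--**-
-----
-**--
--*--
-----
t=5: --**-
--**-
-*-*-
-**--
-**--
-----
t=6: --**-
-*--*
-*-*-
*--*-
-**--
-*-*-
t=7: **-**
**--*
-*-*-
*--**
**-**
-*-*-
t=8: ---*-
-----
-*-*-
-----
-*---
-----
t=9: -----
--*--
-----
--*--
-----
-----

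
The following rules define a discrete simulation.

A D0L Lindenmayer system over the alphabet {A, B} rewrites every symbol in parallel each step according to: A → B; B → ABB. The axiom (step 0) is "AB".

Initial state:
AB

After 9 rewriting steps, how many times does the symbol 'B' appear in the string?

gen 0: AB
gen 1: BABB
gen 2: ABBBABBABB
gen 3: BABBABBABBBABBABBBABBABB
gen 4: ABBBABBABBBABBABBBABBABBABBBABBABBBABBABBABBBABBABBBABBABB
gen 5: BABBABBABBBABBABBBABBABBABBBABBABBBABBABBABBBABBABBBABBABB…ABBBABBABBBABBABBBABBABBABBBABBABBBABBABBABBBABBABBBABBABB  (len 140)
gen 6: ABBBABBABBBABBABBBABBABBABBBABBABBBABBABBABBBABBABBBABBABB…ABBBABBABBBABBABBBABBABBABBBABBABBBABBABBABBBABBABBBABBABB  (len 338)
gen 7: BABBABBABBBABBABBBABBABBABBBABBABBBABBABBABBBABBABBBABBABB…ABBBABBABBBABBABBBABBABBABBBABBABBBABBABBABBBABBABBBABBABB  (len 816)
gen 8: ABBBABBABBBABBABBBABBABBABBBABBABBBABBABBABBBABBABBBABBABB…ABBBABBABBBABBABBBABBABBABBBABBABBBABBABBABBBABBABBBABBABB  (len 1970)
gen 9: BABBABBABBBABBABBBABBABBABBBABBABBBABBABBABBBABBABBBABBABB…ABBBABBABBBABBABBBABBABBABBBABBABBBABBABBABBBABBABBBABBABB  (len 4756)

3363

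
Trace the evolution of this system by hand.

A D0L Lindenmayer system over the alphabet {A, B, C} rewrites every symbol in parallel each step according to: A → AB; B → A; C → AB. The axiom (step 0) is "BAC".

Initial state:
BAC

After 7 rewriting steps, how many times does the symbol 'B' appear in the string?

k=0  BAC
k=1  AABAB
k=2  ABABAABA
k=3  ABAABAABABAAB
k=4  ABAABABAABABAABAABABA
k=5  ABAABABAABAABABAABAABABAABABAABAAB
k=6  ABAABABAABAABABAABABAABAABABAABABAABAABABAABAABABAABABA
k=7  ABAABABAABAABABAABABAABAABABAABAABABAABABAABAABABAABAABABAABABAABAABABAABABAABAABABAABAAB

34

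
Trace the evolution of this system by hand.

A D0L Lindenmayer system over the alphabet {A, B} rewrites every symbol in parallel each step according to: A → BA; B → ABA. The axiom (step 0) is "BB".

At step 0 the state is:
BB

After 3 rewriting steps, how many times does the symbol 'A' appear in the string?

20

[0] BB
[1] ABAABA
[2] BAABABABAABABA
[3] ABABABAABABAABABAABABABAABABAABABA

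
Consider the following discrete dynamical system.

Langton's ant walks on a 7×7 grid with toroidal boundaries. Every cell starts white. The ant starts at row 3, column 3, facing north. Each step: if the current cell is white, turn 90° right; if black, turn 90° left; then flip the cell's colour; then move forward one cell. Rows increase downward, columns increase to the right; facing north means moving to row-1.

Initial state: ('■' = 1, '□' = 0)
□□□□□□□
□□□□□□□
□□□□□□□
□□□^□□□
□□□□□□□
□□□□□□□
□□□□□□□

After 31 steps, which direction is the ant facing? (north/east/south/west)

[0] □□□□□□□
□□□□□□□
□□□□□□□
□□□^□□□
□□□□□□□
□□□□□□□
□□□□□□□
[1] □□□□□□□
□□□□□□□
□□□□□□□
□□□■>□□
□□□□□□□
□□□□□□□
□□□□□□□
[2] □□□□□□□
□□□□□□□
□□□□□□□
□□□■■□□
□□□□v□□
□□□□□□□
□□□□□□□
[3] □□□□□□□
□□□□□□□
□□□□□□□
□□□■■□□
□□□<■□□
□□□□□□□
□□□□□□□
[4] □□□□□□□
□□□□□□□
□□□□□□□
□□□^■□□
□□□■■□□
□□□□□□□
□□□□□□□
[5] □□□□□□□
□□□□□□□
□□□□□□□
□□<□■□□
□□□■■□□
□□□□□□□
□□□□□□□
[6] □□□□□□□
□□□□□□□
□□^□□□□
□□■□■□□
□□□■■□□
□□□□□□□
□□□□□□□
[7] □□□□□□□
□□□□□□□
□□■>□□□
□□■□■□□
□□□■■□□
□□□□□□□
□□□□□□□
[8] □□□□□□□
□□□□□□□
□□■■□□□
□□■v■□□
□□□■■□□
□□□□□□□
□□□□□□□
[9] □□□□□□□
□□□□□□□
□□■■□□□
□□<■■□□
□□□■■□□
□□□□□□□
□□□□□□□
[10] □□□□□□□
□□□□□□□
□□■■□□□
□□□■■□□
□□v■■□□
□□□□□□□
□□□□□□□
[11] □□□□□□□
□□□□□□□
□□■■□□□
□□□■■□□
□<■■■□□
□□□□□□□
□□□□□□□
[12] □□□□□□□
□□□□□□□
□□■■□□□
□^□■■□□
□■■■■□□
□□□□□□□
□□□□□□□
[13] □□□□□□□
□□□□□□□
□□■■□□□
□■>■■□□
□■■■■□□
□□□□□□□
□□□□□□□
[14] □□□□□□□
□□□□□□□
□□■■□□□
□■■■■□□
□■v■■□□
□□□□□□□
□□□□□□□
[15] □□□□□□□
□□□□□□□
□□■■□□□
□■■■■□□
□■□>■□□
□□□□□□□
□□□□□□□
[16] □□□□□□□
□□□□□□□
□□■■□□□
□■■^■□□
□■□□■□□
□□□□□□□
□□□□□□□
[17] □□□□□□□
□□□□□□□
□□■■□□□
□■<□■□□
□■□□■□□
□□□□□□□
□□□□□□□
[18] □□□□□□□
□□□□□□□
□□■■□□□
□■□□■□□
□■v□■□□
□□□□□□□
□□□□□□□
[19] □□□□□□□
□□□□□□□
□□■■□□□
□■□□■□□
□<■□■□□
□□□□□□□
□□□□□□□
[20] □□□□□□□
□□□□□□□
□□■■□□□
□■□□■□□
□□■□■□□
□v□□□□□
□□□□□□□
[21] □□□□□□□
□□□□□□□
□□■■□□□
□■□□■□□
□□■□■□□
<■□□□□□
□□□□□□□
[22] □□□□□□□
□□□□□□□
□□■■□□□
□■□□■□□
^□■□■□□
■■□□□□□
□□□□□□□
[23] □□□□□□□
□□□□□□□
□□■■□□□
□■□□■□□
■>■□■□□
■■□□□□□
□□□□□□□
[24] □□□□□□□
□□□□□□□
□□■■□□□
□■□□■□□
■■■□■□□
■v□□□□□
□□□□□□□
[25] □□□□□□□
□□□□□□□
□□■■□□□
□■□□■□□
■■■□■□□
■□>□□□□
□□□□□□□
[26] □□□□□□□
□□□□□□□
□□■■□□□
□■□□■□□
■■■□■□□
■□■□□□□
□□v□□□□
[27] □□□□□□□
□□□□□□□
□□■■□□□
□■□□■□□
■■■□■□□
■□■□□□□
□<■□□□□
[28] □□□□□□□
□□□□□□□
□□■■□□□
□■□□■□□
■■■□■□□
■^■□□□□
□■■□□□□
[29] □□□□□□□
□□□□□□□
□□■■□□□
□■□□■□□
■■■□■□□
■■>□□□□
□■■□□□□
[30] □□□□□□□
□□□□□□□
□□■■□□□
□■□□■□□
■■^□■□□
■■□□□□□
□■■□□□□
[31] □□□□□□□
□□□□□□□
□□■■□□□
□■□□■□□
■<□□■□□
■■□□□□□
□■■□□□□

west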